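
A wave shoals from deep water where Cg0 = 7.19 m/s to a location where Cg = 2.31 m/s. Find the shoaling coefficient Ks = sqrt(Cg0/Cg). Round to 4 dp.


Ks = sqrt(Cg0 / Cg)
Ks = sqrt(7.19 / 2.31)
Ks = sqrt(3.1126)
Ks = 1.7642

1.7642


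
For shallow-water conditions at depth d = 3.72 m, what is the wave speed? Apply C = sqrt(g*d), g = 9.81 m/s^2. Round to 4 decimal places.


Using the shallow-water approximation:
C = sqrt(g * d) = sqrt(9.81 * 3.72)
C = sqrt(36.4932)
C = 6.0410 m/s

6.0410


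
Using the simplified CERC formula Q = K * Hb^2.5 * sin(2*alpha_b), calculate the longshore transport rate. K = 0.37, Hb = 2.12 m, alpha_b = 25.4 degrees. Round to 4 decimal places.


Q = K * Hb^2.5 * sin(2 * alpha_b)
Hb^2.5 = 2.12^2.5 = 6.543945
sin(2 * 25.4) = sin(50.8) = 0.774944
Q = 0.37 * 6.543945 * 0.774944
Q = 1.8763 m^3/s

1.8763


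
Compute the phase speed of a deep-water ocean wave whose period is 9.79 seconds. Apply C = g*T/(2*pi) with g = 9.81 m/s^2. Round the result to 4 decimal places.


We use the deep-water celerity formula:
C = g * T / (2 * pi)
C = 9.81 * 9.79 / (2 * 3.14159...)
C = 96.039900 / 6.283185
C = 15.2852 m/s

15.2852


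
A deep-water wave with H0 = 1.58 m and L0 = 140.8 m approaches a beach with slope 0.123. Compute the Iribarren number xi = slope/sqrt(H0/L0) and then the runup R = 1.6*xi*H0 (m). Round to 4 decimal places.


xi = slope / sqrt(H0/L0)
H0/L0 = 1.58/140.8 = 0.011222
sqrt(0.011222) = 0.105932
xi = 0.123 / 0.105932 = 1.161122
R = 1.6 * xi * H0 = 1.6 * 1.161122 * 1.58
R = 2.9353 m

2.9353


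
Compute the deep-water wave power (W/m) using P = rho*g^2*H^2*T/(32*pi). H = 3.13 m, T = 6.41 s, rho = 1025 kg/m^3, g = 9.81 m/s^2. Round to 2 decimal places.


P = rho * g^2 * H^2 * T / (32 * pi)
P = 1025 * 9.81^2 * 3.13^2 * 6.41 / (32 * pi)
P = 1025 * 96.2361 * 9.7969 * 6.41 / 100.53096
P = 61618.16 W/m

61618.16


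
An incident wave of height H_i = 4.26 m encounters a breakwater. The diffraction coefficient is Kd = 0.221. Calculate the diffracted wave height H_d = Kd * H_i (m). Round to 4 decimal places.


H_d = Kd * H_i
H_d = 0.221 * 4.26
H_d = 0.9415 m

0.9415


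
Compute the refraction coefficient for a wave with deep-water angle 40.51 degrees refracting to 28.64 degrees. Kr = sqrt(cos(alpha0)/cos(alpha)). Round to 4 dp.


Kr = sqrt(cos(alpha0) / cos(alpha))
cos(40.51) = 0.760293
cos(28.64) = 0.877649
Kr = sqrt(0.760293 / 0.877649)
Kr = sqrt(0.866284)
Kr = 0.9307

0.9307


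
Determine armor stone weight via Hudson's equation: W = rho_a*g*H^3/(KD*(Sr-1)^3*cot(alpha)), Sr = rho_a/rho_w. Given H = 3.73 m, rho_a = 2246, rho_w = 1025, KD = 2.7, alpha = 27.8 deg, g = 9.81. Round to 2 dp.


Sr = rho_a / rho_w = 2246 / 1025 = 2.191220
(Sr - 1) = 1.191220
(Sr - 1)^3 = 1.690345
cot(27.8) = 1 / tan(27.8) = 1 / 0.527240 = 1.896669
Numerator = 2246 * 9.81 * 3.73^3 = 1143418.6056
Denominator = 2.7 * 1.690345 * 1.896669 = 8.656267
W = 1143418.6056 / 8.656267
W = 132091.42 N

132091.42


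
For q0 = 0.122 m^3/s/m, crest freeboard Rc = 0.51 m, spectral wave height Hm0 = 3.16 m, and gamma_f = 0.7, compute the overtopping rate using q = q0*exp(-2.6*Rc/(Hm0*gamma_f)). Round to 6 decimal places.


q = q0 * exp(-2.6 * Rc / (Hm0 * gamma_f))
Exponent = -2.6 * 0.51 / (3.16 * 0.7)
= -2.6 * 0.51 / 2.2120
= -0.599458
exp(-0.599458) = 0.549109
q = 0.122 * 0.549109
q = 0.066991 m^3/s/m

0.066991


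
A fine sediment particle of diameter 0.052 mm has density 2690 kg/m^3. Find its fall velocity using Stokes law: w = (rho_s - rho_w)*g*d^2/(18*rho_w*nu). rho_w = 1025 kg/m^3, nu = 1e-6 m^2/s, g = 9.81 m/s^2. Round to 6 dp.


w = (rho_s - rho_w) * g * d^2 / (18 * rho_w * nu)
d = 0.052 mm = 0.000052 m
rho_s - rho_w = 2690 - 1025 = 1665
Numerator = 1665 * 9.81 * (0.000052)^2 = 0.000044166190
Denominator = 18 * 1025 * 1e-6 = 0.018450
w = 0.002394 m/s

0.002394


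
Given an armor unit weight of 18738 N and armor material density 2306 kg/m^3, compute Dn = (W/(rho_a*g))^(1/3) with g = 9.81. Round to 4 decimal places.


V = W / (rho_a * g)
V = 18738 / (2306 * 9.81)
V = 18738 / 22621.86
V = 0.828314 m^3
Dn = V^(1/3) = 0.828314^(1/3)
Dn = 0.9391 m

0.9391


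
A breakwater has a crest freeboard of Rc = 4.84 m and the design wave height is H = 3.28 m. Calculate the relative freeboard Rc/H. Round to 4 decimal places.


Relative freeboard = Rc / H
= 4.84 / 3.28
= 1.4756

1.4756


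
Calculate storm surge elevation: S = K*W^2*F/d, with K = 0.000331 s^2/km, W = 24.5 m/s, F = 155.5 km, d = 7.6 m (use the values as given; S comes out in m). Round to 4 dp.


S = K * W^2 * F / d
W^2 = 24.5^2 = 600.25
S = 0.000331 * 600.25 * 155.5 / 7.6
Numerator = 0.000331 * 600.25 * 155.5 = 30.895168
S = 30.895168 / 7.6 = 4.0652 m

4.0652


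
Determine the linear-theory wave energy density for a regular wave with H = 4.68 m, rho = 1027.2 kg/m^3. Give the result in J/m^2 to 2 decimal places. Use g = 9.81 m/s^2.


E = (1/8) * rho * g * H^2
E = (1/8) * 1027.2 * 9.81 * 4.68^2
E = 0.125 * 1027.2 * 9.81 * 21.9024
E = 27588.35 J/m^2

27588.35


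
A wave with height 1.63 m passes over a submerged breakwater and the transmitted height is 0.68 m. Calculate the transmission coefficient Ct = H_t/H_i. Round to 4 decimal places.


Ct = H_t / H_i
Ct = 0.68 / 1.63
Ct = 0.4172

0.4172


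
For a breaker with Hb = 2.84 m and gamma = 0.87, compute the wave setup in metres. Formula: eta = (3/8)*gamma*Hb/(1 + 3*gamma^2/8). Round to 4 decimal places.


eta = (3/8) * gamma * Hb / (1 + 3*gamma^2/8)
Numerator = (3/8) * 0.87 * 2.84 = 0.926550
Denominator = 1 + 3*0.87^2/8 = 1 + 0.283838 = 1.283838
eta = 0.926550 / 1.283838
eta = 0.7217 m

0.7217


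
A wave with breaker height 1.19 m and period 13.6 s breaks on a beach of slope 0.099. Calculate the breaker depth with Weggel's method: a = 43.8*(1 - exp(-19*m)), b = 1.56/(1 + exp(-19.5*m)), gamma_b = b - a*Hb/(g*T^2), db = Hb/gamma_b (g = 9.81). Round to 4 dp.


a = 43.8 * (1 - exp(-19 * m))
exp(-19 * 0.099) = exp(-1.8810) = 0.152438
a = 43.8 * (1 - 0.152438) = 37.123233
b = 1.56 / (1 + exp(-19.5 * m))
exp(-19.5 * 0.099) = exp(-1.9305) = 0.145076
b = 1.56 / (1 + 0.145076) = 1.362355
Hb / (g * T^2) = 1.19 / (9.81 * 13.6^2) = 1.19 / 1814.4576 = 0.00065584
gamma_b = b - a * Hb/(g*T^2) = 1.362355 - 37.123233 * 0.00065584 = 1.338008
db = Hb / gamma_b = 1.19 / 1.338008
db = 0.8894 m

0.8894


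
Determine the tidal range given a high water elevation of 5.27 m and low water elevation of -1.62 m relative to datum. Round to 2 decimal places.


Tidal range = High water - Low water
Tidal range = 5.27 - (-1.62)
Tidal range = 6.89 m

6.89


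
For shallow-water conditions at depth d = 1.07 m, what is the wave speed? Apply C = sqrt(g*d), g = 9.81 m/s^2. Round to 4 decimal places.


Using the shallow-water approximation:
C = sqrt(g * d) = sqrt(9.81 * 1.07)
C = sqrt(10.4967)
C = 3.2399 m/s

3.2399


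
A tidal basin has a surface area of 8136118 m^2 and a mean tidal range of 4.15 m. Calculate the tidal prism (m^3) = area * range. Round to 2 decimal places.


Tidal prism = Area * Tidal range
P = 8136118 * 4.15
P = 33764889.70 m^3

33764889.70


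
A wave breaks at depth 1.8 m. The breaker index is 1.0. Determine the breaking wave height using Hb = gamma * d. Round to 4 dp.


Hb = gamma * d
Hb = 1.0 * 1.8
Hb = 1.8000 m

1.8000


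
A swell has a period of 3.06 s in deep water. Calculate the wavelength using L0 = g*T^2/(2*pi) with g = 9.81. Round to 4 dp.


L0 = g * T^2 / (2 * pi)
L0 = 9.81 * 3.06^2 / (2 * pi)
L0 = 9.81 * 9.3636 / 6.28319
L0 = 91.8569 / 6.28319
L0 = 14.6195 m

14.6195


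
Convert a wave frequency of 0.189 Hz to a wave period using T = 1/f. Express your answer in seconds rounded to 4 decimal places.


T = 1 / f
T = 1 / 0.189
T = 5.2910 s

5.2910


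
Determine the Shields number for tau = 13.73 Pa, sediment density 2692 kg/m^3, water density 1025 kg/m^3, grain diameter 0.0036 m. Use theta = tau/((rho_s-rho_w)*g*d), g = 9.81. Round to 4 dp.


theta = tau / ((rho_s - rho_w) * g * d)
rho_s - rho_w = 2692 - 1025 = 1667
Denominator = 1667 * 9.81 * 0.0036 = 58.871772
theta = 13.73 / 58.871772
theta = 0.2332

0.2332


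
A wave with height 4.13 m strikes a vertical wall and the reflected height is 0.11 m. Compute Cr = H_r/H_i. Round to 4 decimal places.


Cr = H_r / H_i
Cr = 0.11 / 4.13
Cr = 0.0266

0.0266


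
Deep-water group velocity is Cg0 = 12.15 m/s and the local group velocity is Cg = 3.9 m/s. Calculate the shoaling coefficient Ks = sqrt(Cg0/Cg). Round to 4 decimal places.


Ks = sqrt(Cg0 / Cg)
Ks = sqrt(12.15 / 3.9)
Ks = sqrt(3.1154)
Ks = 1.7650

1.7650


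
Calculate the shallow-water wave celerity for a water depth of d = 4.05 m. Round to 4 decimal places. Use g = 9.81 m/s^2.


Using the shallow-water approximation:
C = sqrt(g * d) = sqrt(9.81 * 4.05)
C = sqrt(39.7305)
C = 6.3032 m/s

6.3032


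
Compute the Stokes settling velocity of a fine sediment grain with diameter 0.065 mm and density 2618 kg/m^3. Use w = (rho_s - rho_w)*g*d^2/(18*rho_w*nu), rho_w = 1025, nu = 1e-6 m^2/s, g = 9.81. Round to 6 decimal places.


w = (rho_s - rho_w) * g * d^2 / (18 * rho_w * nu)
d = 0.065 mm = 0.000065 m
rho_s - rho_w = 2618 - 1025 = 1593
Numerator = 1593 * 9.81 * (0.000065)^2 = 0.000066025469
Denominator = 18 * 1025 * 1e-6 = 0.018450
w = 0.003579 m/s

0.003579


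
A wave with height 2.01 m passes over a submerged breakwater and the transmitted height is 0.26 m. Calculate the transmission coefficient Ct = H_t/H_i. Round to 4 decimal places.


Ct = H_t / H_i
Ct = 0.26 / 2.01
Ct = 0.1294

0.1294


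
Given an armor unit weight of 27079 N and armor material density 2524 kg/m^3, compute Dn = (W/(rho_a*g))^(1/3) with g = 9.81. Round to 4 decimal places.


V = W / (rho_a * g)
V = 27079 / (2524 * 9.81)
V = 27079 / 24760.44
V = 1.093640 m^3
Dn = V^(1/3) = 1.093640^(1/3)
Dn = 1.0303 m

1.0303


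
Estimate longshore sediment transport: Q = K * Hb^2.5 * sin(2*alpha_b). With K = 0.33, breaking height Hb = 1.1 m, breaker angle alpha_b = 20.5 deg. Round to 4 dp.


Q = K * Hb^2.5 * sin(2 * alpha_b)
Hb^2.5 = 1.1^2.5 = 1.269059
sin(2 * 20.5) = sin(41.0) = 0.656059
Q = 0.33 * 1.269059 * 0.656059
Q = 0.2748 m^3/s

0.2748


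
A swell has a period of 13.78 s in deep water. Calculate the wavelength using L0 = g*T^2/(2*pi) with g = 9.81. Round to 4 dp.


L0 = g * T^2 / (2 * pi)
L0 = 9.81 * 13.78^2 / (2 * pi)
L0 = 9.81 * 189.8884 / 6.28319
L0 = 1862.8052 / 6.28319
L0 = 296.4747 m

296.4747


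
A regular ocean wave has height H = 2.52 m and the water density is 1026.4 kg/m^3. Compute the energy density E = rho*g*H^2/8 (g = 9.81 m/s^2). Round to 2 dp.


E = (1/8) * rho * g * H^2
E = (1/8) * 1026.4 * 9.81 * 2.52^2
E = 0.125 * 1026.4 * 9.81 * 6.3504
E = 7992.76 J/m^2

7992.76


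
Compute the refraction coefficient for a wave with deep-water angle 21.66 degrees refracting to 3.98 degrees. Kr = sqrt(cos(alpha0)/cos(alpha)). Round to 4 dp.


Kr = sqrt(cos(alpha0) / cos(alpha))
cos(21.66) = 0.929390
cos(3.98) = 0.997588
Kr = sqrt(0.929390 / 0.997588)
Kr = sqrt(0.931637)
Kr = 0.9652

0.9652


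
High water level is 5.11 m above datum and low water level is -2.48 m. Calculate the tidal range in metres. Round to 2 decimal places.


Tidal range = High water - Low water
Tidal range = 5.11 - (-2.48)
Tidal range = 7.59 m

7.59


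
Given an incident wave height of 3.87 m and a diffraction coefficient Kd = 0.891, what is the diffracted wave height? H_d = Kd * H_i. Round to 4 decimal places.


H_d = Kd * H_i
H_d = 0.891 * 3.87
H_d = 3.4482 m

3.4482


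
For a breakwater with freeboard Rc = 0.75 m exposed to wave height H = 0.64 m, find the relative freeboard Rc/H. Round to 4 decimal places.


Relative freeboard = Rc / H
= 0.75 / 0.64
= 1.1719

1.1719


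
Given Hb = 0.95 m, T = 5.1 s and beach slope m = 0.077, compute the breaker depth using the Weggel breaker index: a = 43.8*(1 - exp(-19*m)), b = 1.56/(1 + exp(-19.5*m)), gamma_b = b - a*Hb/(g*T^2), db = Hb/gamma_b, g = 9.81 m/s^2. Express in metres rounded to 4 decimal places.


a = 43.8 * (1 - exp(-19 * m))
exp(-19 * 0.077) = exp(-1.4630) = 0.231541
a = 43.8 * (1 - 0.231541) = 33.658521
b = 1.56 / (1 + exp(-19.5 * m))
exp(-19.5 * 0.077) = exp(-1.5015) = 0.222796
b = 1.56 / (1 + 0.222796) = 1.275765
Hb / (g * T^2) = 0.95 / (9.81 * 5.1^2) = 0.95 / 255.1581 = 0.00372318
gamma_b = b - a * Hb/(g*T^2) = 1.275765 - 33.658521 * 0.00372318 = 1.150448
db = Hb / gamma_b = 0.95 / 1.150448
db = 0.8258 m

0.8258


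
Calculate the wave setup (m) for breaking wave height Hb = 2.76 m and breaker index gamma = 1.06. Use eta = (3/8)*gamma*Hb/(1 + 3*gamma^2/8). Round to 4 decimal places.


eta = (3/8) * gamma * Hb / (1 + 3*gamma^2/8)
Numerator = (3/8) * 1.06 * 2.76 = 1.097100
Denominator = 1 + 3*1.06^2/8 = 1 + 0.421350 = 1.421350
eta = 1.097100 / 1.421350
eta = 0.7719 m

0.7719


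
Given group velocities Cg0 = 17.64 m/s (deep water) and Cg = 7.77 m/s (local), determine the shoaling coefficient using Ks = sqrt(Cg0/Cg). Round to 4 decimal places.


Ks = sqrt(Cg0 / Cg)
Ks = sqrt(17.64 / 7.77)
Ks = sqrt(2.2703)
Ks = 1.5067

1.5067


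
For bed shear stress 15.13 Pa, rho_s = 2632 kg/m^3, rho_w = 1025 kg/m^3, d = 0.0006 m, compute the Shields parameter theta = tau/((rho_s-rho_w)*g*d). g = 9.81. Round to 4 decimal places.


theta = tau / ((rho_s - rho_w) * g * d)
rho_s - rho_w = 2632 - 1025 = 1607
Denominator = 1607 * 9.81 * 0.0006 = 9.458802
theta = 15.13 / 9.458802
theta = 1.5996

1.5996


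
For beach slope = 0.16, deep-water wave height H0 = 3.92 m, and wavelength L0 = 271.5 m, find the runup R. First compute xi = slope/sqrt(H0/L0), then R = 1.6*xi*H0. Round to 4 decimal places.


xi = slope / sqrt(H0/L0)
H0/L0 = 3.92/271.5 = 0.014438
sqrt(0.014438) = 0.120160
xi = 0.16 / 0.120160 = 1.331563
R = 1.6 * xi * H0 = 1.6 * 1.331563 * 3.92
R = 8.3516 m

8.3516


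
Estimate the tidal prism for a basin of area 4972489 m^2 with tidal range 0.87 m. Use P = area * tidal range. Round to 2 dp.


Tidal prism = Area * Tidal range
P = 4972489 * 0.87
P = 4326065.43 m^3

4326065.43


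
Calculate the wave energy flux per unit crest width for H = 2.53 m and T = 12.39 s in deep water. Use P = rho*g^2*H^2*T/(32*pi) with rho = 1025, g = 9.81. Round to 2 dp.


P = rho * g^2 * H^2 * T / (32 * pi)
P = 1025 * 9.81^2 * 2.53^2 * 12.39 / (32 * pi)
P = 1025 * 96.2361 * 6.4009 * 12.39 / 100.53096
P = 77816.98 W/m

77816.98


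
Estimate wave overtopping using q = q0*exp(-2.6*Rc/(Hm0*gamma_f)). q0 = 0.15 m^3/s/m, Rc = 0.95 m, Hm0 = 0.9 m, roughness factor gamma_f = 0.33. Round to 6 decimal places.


q = q0 * exp(-2.6 * Rc / (Hm0 * gamma_f))
Exponent = -2.6 * 0.95 / (0.9 * 0.33)
= -2.6 * 0.95 / 0.2970
= -8.316498
exp(-8.316498) = 0.000244
q = 0.15 * 0.000244
q = 0.000037 m^3/s/m

0.000037


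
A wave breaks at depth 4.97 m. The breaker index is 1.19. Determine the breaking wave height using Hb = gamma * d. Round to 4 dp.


Hb = gamma * d
Hb = 1.19 * 4.97
Hb = 5.9143 m

5.9143


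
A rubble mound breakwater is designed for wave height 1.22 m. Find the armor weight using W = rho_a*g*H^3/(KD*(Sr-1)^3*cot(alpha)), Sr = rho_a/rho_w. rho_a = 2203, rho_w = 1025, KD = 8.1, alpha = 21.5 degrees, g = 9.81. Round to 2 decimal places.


Sr = rho_a / rho_w = 2203 / 1025 = 2.149268
(Sr - 1) = 1.149268
(Sr - 1)^3 = 1.517974
cot(21.5) = 1 / tan(21.5) = 1 / 0.393910 = 2.538648
Numerator = 2203 * 9.81 * 1.22^3 = 39243.0719
Denominator = 8.1 * 1.517974 * 2.538648 = 31.214168
W = 39243.0719 / 31.214168
W = 1257.22 N

1257.22


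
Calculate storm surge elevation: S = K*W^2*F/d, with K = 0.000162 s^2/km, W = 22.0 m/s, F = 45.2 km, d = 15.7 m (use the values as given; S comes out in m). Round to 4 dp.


S = K * W^2 * F / d
W^2 = 22.0^2 = 484.00
S = 0.000162 * 484.00 * 45.2 / 15.7
Numerator = 0.000162 * 484.00 * 45.2 = 3.544042
S = 3.544042 / 15.7 = 0.2257 m

0.2257


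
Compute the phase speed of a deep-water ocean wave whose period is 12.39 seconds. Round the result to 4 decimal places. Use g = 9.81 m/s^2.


We use the deep-water celerity formula:
C = g * T / (2 * pi)
C = 9.81 * 12.39 / (2 * 3.14159...)
C = 121.545900 / 6.283185
C = 19.3446 m/s

19.3446


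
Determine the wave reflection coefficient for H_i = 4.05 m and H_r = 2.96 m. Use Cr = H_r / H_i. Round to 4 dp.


Cr = H_r / H_i
Cr = 2.96 / 4.05
Cr = 0.7309

0.7309


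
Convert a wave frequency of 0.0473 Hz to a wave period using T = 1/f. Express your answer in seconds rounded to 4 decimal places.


T = 1 / f
T = 1 / 0.0473
T = 21.1416 s

21.1416


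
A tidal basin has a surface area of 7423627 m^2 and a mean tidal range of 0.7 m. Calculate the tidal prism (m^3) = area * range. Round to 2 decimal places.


Tidal prism = Area * Tidal range
P = 7423627 * 0.7
P = 5196538.90 m^3

5196538.90


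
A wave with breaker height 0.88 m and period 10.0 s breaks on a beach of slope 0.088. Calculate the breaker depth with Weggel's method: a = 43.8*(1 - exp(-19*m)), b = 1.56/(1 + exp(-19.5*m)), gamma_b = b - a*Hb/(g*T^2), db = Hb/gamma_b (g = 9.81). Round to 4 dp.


a = 43.8 * (1 - exp(-19 * m))
exp(-19 * 0.088) = exp(-1.6720) = 0.187871
a = 43.8 * (1 - 0.187871) = 35.571252
b = 1.56 / (1 + exp(-19.5 * m))
exp(-19.5 * 0.088) = exp(-1.7160) = 0.179784
b = 1.56 / (1 + 0.179784) = 1.322276
Hb / (g * T^2) = 0.88 / (9.81 * 10.0^2) = 0.88 / 981.0000 = 0.00089704
gamma_b = b - a * Hb/(g*T^2) = 1.322276 - 35.571252 * 0.00089704 = 1.290367
db = Hb / gamma_b = 0.88 / 1.290367
db = 0.6820 m

0.6820


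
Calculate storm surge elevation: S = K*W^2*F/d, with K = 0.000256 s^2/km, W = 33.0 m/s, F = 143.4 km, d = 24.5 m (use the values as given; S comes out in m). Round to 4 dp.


S = K * W^2 * F / d
W^2 = 33.0^2 = 1089.00
S = 0.000256 * 1089.00 * 143.4 / 24.5
Numerator = 0.000256 * 1089.00 * 143.4 = 39.977626
S = 39.977626 / 24.5 = 1.6317 m

1.6317


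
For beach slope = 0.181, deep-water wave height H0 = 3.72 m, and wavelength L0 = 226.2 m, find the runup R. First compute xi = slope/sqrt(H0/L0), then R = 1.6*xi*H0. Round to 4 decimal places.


xi = slope / sqrt(H0/L0)
H0/L0 = 3.72/226.2 = 0.016446
sqrt(0.016446) = 0.128240
xi = 0.181 / 0.128240 = 1.411411
R = 1.6 * xi * H0 = 1.6 * 1.411411 * 3.72
R = 8.4007 m

8.4007


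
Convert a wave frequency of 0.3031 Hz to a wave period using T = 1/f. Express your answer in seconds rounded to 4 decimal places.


T = 1 / f
T = 1 / 0.3031
T = 3.2992 s

3.2992


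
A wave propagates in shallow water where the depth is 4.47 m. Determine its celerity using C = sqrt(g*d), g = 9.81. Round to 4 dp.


Using the shallow-water approximation:
C = sqrt(g * d) = sqrt(9.81 * 4.47)
C = sqrt(43.8507)
C = 6.6220 m/s

6.6220


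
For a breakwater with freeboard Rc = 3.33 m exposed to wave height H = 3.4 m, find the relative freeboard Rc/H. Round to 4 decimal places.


Relative freeboard = Rc / H
= 3.33 / 3.4
= 0.9794

0.9794


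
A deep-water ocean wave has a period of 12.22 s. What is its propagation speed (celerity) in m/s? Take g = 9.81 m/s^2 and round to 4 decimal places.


We use the deep-water celerity formula:
C = g * T / (2 * pi)
C = 9.81 * 12.22 / (2 * 3.14159...)
C = 119.878200 / 6.283185
C = 19.0792 m/s

19.0792


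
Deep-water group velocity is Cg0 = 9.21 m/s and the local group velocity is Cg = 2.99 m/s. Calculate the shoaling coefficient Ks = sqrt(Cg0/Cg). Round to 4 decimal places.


Ks = sqrt(Cg0 / Cg)
Ks = sqrt(9.21 / 2.99)
Ks = sqrt(3.0803)
Ks = 1.7551

1.7551


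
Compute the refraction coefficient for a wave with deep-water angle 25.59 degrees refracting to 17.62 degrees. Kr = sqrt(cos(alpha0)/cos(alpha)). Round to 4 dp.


Kr = sqrt(cos(alpha0) / cos(alpha))
cos(25.59) = 0.901908
cos(17.62) = 0.953085
Kr = sqrt(0.901908 / 0.953085)
Kr = sqrt(0.946304)
Kr = 0.9728

0.9728


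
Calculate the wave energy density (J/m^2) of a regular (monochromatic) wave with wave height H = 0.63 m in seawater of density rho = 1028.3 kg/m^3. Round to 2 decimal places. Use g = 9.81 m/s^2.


E = (1/8) * rho * g * H^2
E = (1/8) * 1028.3 * 9.81 * 0.63^2
E = 0.125 * 1028.3 * 9.81 * 0.3969
E = 500.47 J/m^2

500.47


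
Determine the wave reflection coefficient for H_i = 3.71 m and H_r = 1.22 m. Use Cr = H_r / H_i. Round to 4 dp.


Cr = H_r / H_i
Cr = 1.22 / 3.71
Cr = 0.3288

0.3288


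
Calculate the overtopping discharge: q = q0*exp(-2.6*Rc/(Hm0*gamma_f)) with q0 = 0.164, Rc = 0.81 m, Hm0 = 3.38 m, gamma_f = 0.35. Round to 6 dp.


q = q0 * exp(-2.6 * Rc / (Hm0 * gamma_f))
Exponent = -2.6 * 0.81 / (3.38 * 0.35)
= -2.6 * 0.81 / 1.1830
= -1.780220
exp(-1.780220) = 0.168601
q = 0.164 * 0.168601
q = 0.027651 m^3/s/m

0.027651


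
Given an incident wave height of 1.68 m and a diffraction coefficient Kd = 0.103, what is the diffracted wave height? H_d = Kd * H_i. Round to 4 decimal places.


H_d = Kd * H_i
H_d = 0.103 * 1.68
H_d = 0.1730 m

0.1730


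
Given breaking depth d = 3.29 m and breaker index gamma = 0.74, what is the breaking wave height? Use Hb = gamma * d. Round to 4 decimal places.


Hb = gamma * d
Hb = 0.74 * 3.29
Hb = 2.4346 m

2.4346


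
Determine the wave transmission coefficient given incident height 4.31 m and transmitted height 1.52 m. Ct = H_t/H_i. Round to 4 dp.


Ct = H_t / H_i
Ct = 1.52 / 4.31
Ct = 0.3527

0.3527


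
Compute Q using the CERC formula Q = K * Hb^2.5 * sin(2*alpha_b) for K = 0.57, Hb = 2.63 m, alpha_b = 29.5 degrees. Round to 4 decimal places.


Q = K * Hb^2.5 * sin(2 * alpha_b)
Hb^2.5 = 2.63^2.5 = 11.217327
sin(2 * 29.5) = sin(59.0) = 0.857167
Q = 0.57 * 11.217327 * 0.857167
Q = 5.4806 m^3/s

5.4806


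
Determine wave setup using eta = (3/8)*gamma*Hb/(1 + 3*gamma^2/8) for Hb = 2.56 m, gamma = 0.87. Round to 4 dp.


eta = (3/8) * gamma * Hb / (1 + 3*gamma^2/8)
Numerator = (3/8) * 0.87 * 2.56 = 0.835200
Denominator = 1 + 3*0.87^2/8 = 1 + 0.283838 = 1.283838
eta = 0.835200 / 1.283838
eta = 0.6505 m

0.6505


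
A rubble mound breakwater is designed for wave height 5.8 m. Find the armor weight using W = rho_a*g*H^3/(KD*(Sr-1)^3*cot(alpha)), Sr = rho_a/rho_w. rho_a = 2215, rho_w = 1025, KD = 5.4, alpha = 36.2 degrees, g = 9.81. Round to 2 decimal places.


Sr = rho_a / rho_w = 2215 / 1025 = 2.160976
(Sr - 1) = 1.160976
(Sr - 1)^3 = 1.564838
cot(36.2) = 1 / tan(36.2) = 1 / 0.731889 = 1.366327
Numerator = 2215 * 9.81 * 5.8^3 = 4239617.9148
Denominator = 5.4 * 1.564838 * 1.366327 = 11.545629
W = 4239617.9148 / 11.545629
W = 367205.44 N

367205.44


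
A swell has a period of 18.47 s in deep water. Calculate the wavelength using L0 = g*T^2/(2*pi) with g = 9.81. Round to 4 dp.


L0 = g * T^2 / (2 * pi)
L0 = 9.81 * 18.47^2 / (2 * pi)
L0 = 9.81 * 341.1409 / 6.28319
L0 = 3346.5922 / 6.28319
L0 = 532.6267 m

532.6267


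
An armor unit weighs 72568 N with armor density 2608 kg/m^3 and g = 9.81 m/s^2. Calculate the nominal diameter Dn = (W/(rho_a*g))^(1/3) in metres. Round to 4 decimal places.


V = W / (rho_a * g)
V = 72568 / (2608 * 9.81)
V = 72568 / 25584.48
V = 2.836407 m^3
Dn = V^(1/3) = 2.836407^(1/3)
Dn = 1.4155 m

1.4155


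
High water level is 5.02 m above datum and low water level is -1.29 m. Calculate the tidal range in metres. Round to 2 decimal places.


Tidal range = High water - Low water
Tidal range = 5.02 - (-1.29)
Tidal range = 6.31 m

6.31


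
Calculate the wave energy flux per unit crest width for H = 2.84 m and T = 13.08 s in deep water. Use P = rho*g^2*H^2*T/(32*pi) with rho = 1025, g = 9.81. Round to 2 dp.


P = rho * g^2 * H^2 * T / (32 * pi)
P = 1025 * 9.81^2 * 2.84^2 * 13.08 / (32 * pi)
P = 1025 * 96.2361 * 8.0656 * 13.08 / 100.53096
P = 103515.75 W/m

103515.75


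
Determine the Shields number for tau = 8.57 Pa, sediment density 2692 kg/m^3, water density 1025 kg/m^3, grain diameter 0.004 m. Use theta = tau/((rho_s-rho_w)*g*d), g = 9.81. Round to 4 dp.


theta = tau / ((rho_s - rho_w) * g * d)
rho_s - rho_w = 2692 - 1025 = 1667
Denominator = 1667 * 9.81 * 0.004 = 65.413080
theta = 8.57 / 65.413080
theta = 0.1310

0.1310


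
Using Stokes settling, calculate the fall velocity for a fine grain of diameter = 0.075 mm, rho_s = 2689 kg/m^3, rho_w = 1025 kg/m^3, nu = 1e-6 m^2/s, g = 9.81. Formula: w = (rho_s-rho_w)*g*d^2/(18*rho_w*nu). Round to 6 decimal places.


w = (rho_s - rho_w) * g * d^2 / (18 * rho_w * nu)
d = 0.075 mm = 0.000075 m
rho_s - rho_w = 2689 - 1025 = 1664
Numerator = 1664 * 9.81 * (0.000075)^2 = 0.000091821600
Denominator = 18 * 1025 * 1e-6 = 0.018450
w = 0.004977 m/s

0.004977


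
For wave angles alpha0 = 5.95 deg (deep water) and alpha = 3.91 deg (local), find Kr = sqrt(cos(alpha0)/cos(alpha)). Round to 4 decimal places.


Kr = sqrt(cos(alpha0) / cos(alpha))
cos(5.95) = 0.994613
cos(3.91) = 0.997672
Kr = sqrt(0.994613 / 0.997672)
Kr = sqrt(0.996933)
Kr = 0.9985

0.9985


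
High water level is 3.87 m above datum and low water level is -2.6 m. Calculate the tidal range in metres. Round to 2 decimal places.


Tidal range = High water - Low water
Tidal range = 3.87 - (-2.6)
Tidal range = 6.47 m

6.47


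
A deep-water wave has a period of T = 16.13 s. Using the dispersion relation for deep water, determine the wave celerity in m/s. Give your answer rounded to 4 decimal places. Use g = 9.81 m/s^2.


We use the deep-water celerity formula:
C = g * T / (2 * pi)
C = 9.81 * 16.13 / (2 * 3.14159...)
C = 158.235300 / 6.283185
C = 25.1839 m/s

25.1839


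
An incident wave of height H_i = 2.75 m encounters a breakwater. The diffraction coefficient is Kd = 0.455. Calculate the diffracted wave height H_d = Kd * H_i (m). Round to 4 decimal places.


H_d = Kd * H_i
H_d = 0.455 * 2.75
H_d = 1.2513 m

1.2513


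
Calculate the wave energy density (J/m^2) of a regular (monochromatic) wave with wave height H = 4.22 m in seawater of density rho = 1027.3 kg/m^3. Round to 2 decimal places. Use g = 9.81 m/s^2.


E = (1/8) * rho * g * H^2
E = (1/8) * 1027.3 * 9.81 * 4.22^2
E = 0.125 * 1027.3 * 9.81 * 17.8084
E = 22433.72 J/m^2

22433.72


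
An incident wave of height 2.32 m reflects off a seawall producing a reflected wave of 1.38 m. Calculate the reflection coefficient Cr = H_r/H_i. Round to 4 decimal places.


Cr = H_r / H_i
Cr = 1.38 / 2.32
Cr = 0.5948

0.5948


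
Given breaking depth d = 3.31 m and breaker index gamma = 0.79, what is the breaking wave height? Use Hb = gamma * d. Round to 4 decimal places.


Hb = gamma * d
Hb = 0.79 * 3.31
Hb = 2.6149 m

2.6149


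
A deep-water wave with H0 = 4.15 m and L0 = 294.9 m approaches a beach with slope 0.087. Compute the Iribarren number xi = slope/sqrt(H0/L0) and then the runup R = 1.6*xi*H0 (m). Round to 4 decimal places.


xi = slope / sqrt(H0/L0)
H0/L0 = 4.15/294.9 = 0.014073
sqrt(0.014073) = 0.118628
xi = 0.087 / 0.118628 = 0.733386
R = 1.6 * xi * H0 = 1.6 * 0.733386 * 4.15
R = 4.8697 m

4.8697


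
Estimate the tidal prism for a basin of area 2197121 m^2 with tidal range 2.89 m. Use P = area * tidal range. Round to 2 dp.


Tidal prism = Area * Tidal range
P = 2197121 * 2.89
P = 6349679.69 m^3

6349679.69


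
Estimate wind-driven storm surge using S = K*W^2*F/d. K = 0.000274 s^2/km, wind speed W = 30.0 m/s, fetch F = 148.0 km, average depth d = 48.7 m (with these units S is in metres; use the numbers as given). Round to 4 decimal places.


S = K * W^2 * F / d
W^2 = 30.0^2 = 900.00
S = 0.000274 * 900.00 * 148.0 / 48.7
Numerator = 0.000274 * 900.00 * 148.0 = 36.496800
S = 36.496800 / 48.7 = 0.7494 m

0.7494


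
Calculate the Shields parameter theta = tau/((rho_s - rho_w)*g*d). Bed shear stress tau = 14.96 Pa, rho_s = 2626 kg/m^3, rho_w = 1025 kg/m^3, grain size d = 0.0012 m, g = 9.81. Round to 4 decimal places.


theta = tau / ((rho_s - rho_w) * g * d)
rho_s - rho_w = 2626 - 1025 = 1601
Denominator = 1601 * 9.81 * 0.0012 = 18.846972
theta = 14.96 / 18.846972
theta = 0.7938

0.7938


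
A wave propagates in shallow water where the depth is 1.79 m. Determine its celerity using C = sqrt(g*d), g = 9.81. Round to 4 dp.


Using the shallow-water approximation:
C = sqrt(g * d) = sqrt(9.81 * 1.79)
C = sqrt(17.5599)
C = 4.1905 m/s

4.1905


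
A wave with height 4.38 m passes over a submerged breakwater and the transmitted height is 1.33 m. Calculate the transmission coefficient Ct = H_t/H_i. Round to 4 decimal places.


Ct = H_t / H_i
Ct = 1.33 / 4.38
Ct = 0.3037

0.3037


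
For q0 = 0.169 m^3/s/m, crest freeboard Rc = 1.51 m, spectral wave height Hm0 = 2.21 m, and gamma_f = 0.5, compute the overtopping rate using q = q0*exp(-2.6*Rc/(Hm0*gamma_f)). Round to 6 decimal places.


q = q0 * exp(-2.6 * Rc / (Hm0 * gamma_f))
Exponent = -2.6 * 1.51 / (2.21 * 0.5)
= -2.6 * 1.51 / 1.1050
= -3.552941
exp(-3.552941) = 0.028640
q = 0.169 * 0.028640
q = 0.004840 m^3/s/m

0.004840


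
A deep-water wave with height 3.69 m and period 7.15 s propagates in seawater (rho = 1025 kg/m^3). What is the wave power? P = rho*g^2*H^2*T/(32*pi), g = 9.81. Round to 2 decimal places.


P = rho * g^2 * H^2 * T / (32 * pi)
P = 1025 * 9.81^2 * 3.69^2 * 7.15 / (32 * pi)
P = 1025 * 96.2361 * 13.6161 * 7.15 / 100.53096
P = 95525.83 W/m

95525.83


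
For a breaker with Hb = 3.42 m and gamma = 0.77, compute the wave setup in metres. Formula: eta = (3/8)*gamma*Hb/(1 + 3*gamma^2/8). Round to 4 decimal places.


eta = (3/8) * gamma * Hb / (1 + 3*gamma^2/8)
Numerator = (3/8) * 0.77 * 3.42 = 0.987525
Denominator = 1 + 3*0.77^2/8 = 1 + 0.222338 = 1.222338
eta = 0.987525 / 1.222338
eta = 0.8079 m

0.8079


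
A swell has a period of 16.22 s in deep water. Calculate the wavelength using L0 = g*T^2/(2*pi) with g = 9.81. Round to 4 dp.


L0 = g * T^2 / (2 * pi)
L0 = 9.81 * 16.22^2 / (2 * pi)
L0 = 9.81 * 263.0884 / 6.28319
L0 = 2580.8972 / 6.28319
L0 = 410.7625 m

410.7625


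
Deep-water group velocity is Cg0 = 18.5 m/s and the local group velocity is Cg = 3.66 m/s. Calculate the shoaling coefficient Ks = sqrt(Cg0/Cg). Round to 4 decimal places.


Ks = sqrt(Cg0 / Cg)
Ks = sqrt(18.5 / 3.66)
Ks = sqrt(5.0546)
Ks = 2.2483

2.2483


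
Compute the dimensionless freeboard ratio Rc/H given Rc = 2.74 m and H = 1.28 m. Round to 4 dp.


Relative freeboard = Rc / H
= 2.74 / 1.28
= 2.1406

2.1406


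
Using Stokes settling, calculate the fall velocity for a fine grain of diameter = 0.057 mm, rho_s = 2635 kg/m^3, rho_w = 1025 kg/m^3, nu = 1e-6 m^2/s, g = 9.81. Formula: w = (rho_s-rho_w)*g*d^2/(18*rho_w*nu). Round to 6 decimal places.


w = (rho_s - rho_w) * g * d^2 / (18 * rho_w * nu)
d = 0.057 mm = 0.000057 m
rho_s - rho_w = 2635 - 1025 = 1610
Numerator = 1610 * 9.81 * (0.000057)^2 = 0.000051315031
Denominator = 18 * 1025 * 1e-6 = 0.018450
w = 0.002781 m/s

0.002781


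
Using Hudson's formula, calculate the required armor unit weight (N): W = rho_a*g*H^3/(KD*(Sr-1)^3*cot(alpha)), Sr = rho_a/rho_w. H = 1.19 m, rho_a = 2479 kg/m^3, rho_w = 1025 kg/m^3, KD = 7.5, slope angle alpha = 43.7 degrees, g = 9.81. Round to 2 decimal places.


Sr = rho_a / rho_w = 2479 / 1025 = 2.418537
(Sr - 1) = 1.418537
(Sr - 1)^3 = 2.854445
cot(43.7) = 1 / tan(43.7) = 1 / 0.955621 = 1.046440
Numerator = 2479 * 9.81 * 1.19^3 = 40981.3649
Denominator = 7.5 * 2.854445 * 1.046440 = 22.402543
W = 40981.3649 / 22.402543
W = 1829.32 N

1829.32


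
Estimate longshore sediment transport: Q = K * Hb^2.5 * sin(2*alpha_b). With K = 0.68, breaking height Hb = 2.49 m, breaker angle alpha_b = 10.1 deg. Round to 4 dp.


Q = K * Hb^2.5 * sin(2 * alpha_b)
Hb^2.5 = 2.49^2.5 = 9.783593
sin(2 * 10.1) = sin(20.2) = 0.345298
Q = 0.68 * 9.783593 * 0.345298
Q = 2.2972 m^3/s

2.2972


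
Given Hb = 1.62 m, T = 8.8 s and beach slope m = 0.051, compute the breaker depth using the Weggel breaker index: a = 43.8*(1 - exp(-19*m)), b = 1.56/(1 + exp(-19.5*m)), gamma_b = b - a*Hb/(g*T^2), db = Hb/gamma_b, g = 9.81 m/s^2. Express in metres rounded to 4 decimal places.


a = 43.8 * (1 - exp(-19 * m))
exp(-19 * 0.051) = exp(-0.9690) = 0.379462
a = 43.8 * (1 - 0.379462) = 27.179551
b = 1.56 / (1 + exp(-19.5 * m))
exp(-19.5 * 0.051) = exp(-0.9945) = 0.369908
b = 1.56 / (1 + 0.369908) = 1.138762
Hb / (g * T^2) = 1.62 / (9.81 * 8.8^2) = 1.62 / 759.6864 = 0.00213246
gamma_b = b - a * Hb/(g*T^2) = 1.138762 - 27.179551 * 0.00213246 = 1.080803
db = Hb / gamma_b = 1.62 / 1.080803
db = 1.4989 m

1.4989


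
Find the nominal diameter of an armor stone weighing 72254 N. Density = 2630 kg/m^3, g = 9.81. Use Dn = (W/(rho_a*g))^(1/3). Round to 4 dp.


V = W / (rho_a * g)
V = 72254 / (2630 * 9.81)
V = 72254 / 25800.30
V = 2.800510 m^3
Dn = V^(1/3) = 2.800510^(1/3)
Dn = 1.4095 m

1.4095


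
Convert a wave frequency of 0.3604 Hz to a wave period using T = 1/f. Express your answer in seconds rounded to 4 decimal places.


T = 1 / f
T = 1 / 0.3604
T = 2.7747 s

2.7747


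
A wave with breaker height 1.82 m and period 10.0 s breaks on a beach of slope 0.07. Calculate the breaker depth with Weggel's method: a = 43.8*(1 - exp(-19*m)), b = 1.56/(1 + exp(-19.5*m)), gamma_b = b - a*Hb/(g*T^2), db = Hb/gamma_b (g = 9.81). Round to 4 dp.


a = 43.8 * (1 - exp(-19 * m))
exp(-19 * 0.07) = exp(-1.3300) = 0.264477
a = 43.8 * (1 - 0.264477) = 32.215896
b = 1.56 / (1 + exp(-19.5 * m))
exp(-19.5 * 0.07) = exp(-1.3650) = 0.255381
b = 1.56 / (1 + 0.255381) = 1.242651
Hb / (g * T^2) = 1.82 / (9.81 * 10.0^2) = 1.82 / 981.0000 = 0.00185525
gamma_b = b - a * Hb/(g*T^2) = 1.242651 - 32.215896 * 0.00185525 = 1.182882
db = Hb / gamma_b = 1.82 / 1.182882
db = 1.5386 m

1.5386


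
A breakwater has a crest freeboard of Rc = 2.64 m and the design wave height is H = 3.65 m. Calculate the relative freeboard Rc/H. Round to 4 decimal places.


Relative freeboard = Rc / H
= 2.64 / 3.65
= 0.7233

0.7233


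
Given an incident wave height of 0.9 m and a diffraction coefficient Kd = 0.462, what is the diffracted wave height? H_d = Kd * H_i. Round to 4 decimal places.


H_d = Kd * H_i
H_d = 0.462 * 0.9
H_d = 0.4158 m

0.4158


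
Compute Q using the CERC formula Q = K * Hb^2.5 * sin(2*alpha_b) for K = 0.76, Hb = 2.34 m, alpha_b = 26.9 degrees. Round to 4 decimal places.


Q = K * Hb^2.5 * sin(2 * alpha_b)
Hb^2.5 = 2.34^2.5 = 8.376057
sin(2 * 26.9) = sin(53.8) = 0.806960
Q = 0.76 * 8.376057 * 0.806960
Q = 5.1370 m^3/s

5.1370


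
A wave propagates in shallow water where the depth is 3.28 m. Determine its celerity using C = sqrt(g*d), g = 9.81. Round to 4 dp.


Using the shallow-water approximation:
C = sqrt(g * d) = sqrt(9.81 * 3.28)
C = sqrt(32.1768)
C = 5.6725 m/s

5.6725


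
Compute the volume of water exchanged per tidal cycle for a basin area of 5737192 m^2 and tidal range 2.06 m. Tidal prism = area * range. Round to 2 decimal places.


Tidal prism = Area * Tidal range
P = 5737192 * 2.06
P = 11818615.52 m^3

11818615.52


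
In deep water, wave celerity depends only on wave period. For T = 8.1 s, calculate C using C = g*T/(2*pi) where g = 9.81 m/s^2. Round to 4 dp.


We use the deep-water celerity formula:
C = g * T / (2 * pi)
C = 9.81 * 8.1 / (2 * 3.14159...)
C = 79.461000 / 6.283185
C = 12.6466 m/s

12.6466


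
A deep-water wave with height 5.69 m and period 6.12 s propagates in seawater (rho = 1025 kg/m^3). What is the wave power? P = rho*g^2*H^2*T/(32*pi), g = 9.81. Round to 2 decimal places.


P = rho * g^2 * H^2 * T / (32 * pi)
P = 1025 * 9.81^2 * 5.69^2 * 6.12 / (32 * pi)
P = 1025 * 96.2361 * 32.3761 * 6.12 / 100.53096
P = 194418.68 W/m

194418.68


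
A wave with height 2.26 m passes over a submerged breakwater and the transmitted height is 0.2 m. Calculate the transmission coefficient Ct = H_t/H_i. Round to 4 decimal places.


Ct = H_t / H_i
Ct = 0.2 / 2.26
Ct = 0.0885

0.0885


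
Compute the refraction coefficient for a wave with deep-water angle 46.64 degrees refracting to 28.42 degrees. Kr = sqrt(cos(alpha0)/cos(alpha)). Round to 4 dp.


Kr = sqrt(cos(alpha0) / cos(alpha))
cos(46.64) = 0.686580
cos(28.42) = 0.879482
Kr = sqrt(0.686580 / 0.879482)
Kr = sqrt(0.780664)
Kr = 0.8836

0.8836


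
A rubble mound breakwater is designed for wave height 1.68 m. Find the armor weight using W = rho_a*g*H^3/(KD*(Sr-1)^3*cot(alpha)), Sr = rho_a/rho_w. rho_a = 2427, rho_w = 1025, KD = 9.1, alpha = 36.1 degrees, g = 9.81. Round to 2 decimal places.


Sr = rho_a / rho_w = 2427 / 1025 = 2.367805
(Sr - 1) = 1.367805
(Sr - 1)^3 = 2.559013
cot(36.1) = 1 / tan(36.1) = 1 / 0.729213 = 1.371342
Numerator = 2427 * 9.81 * 1.68^3 = 112892.8999
Denominator = 9.1 * 2.559013 * 1.371342 = 31.934470
W = 112892.8999 / 31.934470
W = 3535.14 N

3535.14


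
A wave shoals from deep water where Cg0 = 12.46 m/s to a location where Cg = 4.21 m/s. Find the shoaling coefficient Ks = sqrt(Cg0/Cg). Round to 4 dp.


Ks = sqrt(Cg0 / Cg)
Ks = sqrt(12.46 / 4.21)
Ks = sqrt(2.9596)
Ks = 1.7204

1.7204


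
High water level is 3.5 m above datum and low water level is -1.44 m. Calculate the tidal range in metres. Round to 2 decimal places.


Tidal range = High water - Low water
Tidal range = 3.5 - (-1.44)
Tidal range = 4.94 m

4.94


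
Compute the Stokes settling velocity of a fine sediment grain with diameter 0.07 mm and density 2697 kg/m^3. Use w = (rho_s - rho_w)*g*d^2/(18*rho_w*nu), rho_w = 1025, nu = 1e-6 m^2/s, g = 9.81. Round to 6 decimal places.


w = (rho_s - rho_w) * g * d^2 / (18 * rho_w * nu)
d = 0.07 mm = 0.000070 m
rho_s - rho_w = 2697 - 1025 = 1672
Numerator = 1672 * 9.81 * (0.000070)^2 = 0.000080371368
Denominator = 18 * 1025 * 1e-6 = 0.018450
w = 0.004356 m/s

0.004356


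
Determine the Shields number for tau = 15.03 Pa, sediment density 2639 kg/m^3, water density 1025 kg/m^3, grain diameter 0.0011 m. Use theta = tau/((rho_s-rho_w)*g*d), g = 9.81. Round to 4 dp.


theta = tau / ((rho_s - rho_w) * g * d)
rho_s - rho_w = 2639 - 1025 = 1614
Denominator = 1614 * 9.81 * 0.0011 = 17.416674
theta = 15.03 / 17.416674
theta = 0.8630

0.8630


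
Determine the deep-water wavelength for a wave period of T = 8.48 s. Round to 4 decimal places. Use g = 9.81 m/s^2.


L0 = g * T^2 / (2 * pi)
L0 = 9.81 * 8.48^2 / (2 * pi)
L0 = 9.81 * 71.9104 / 6.28319
L0 = 705.4410 / 6.28319
L0 = 112.2744 m

112.2744


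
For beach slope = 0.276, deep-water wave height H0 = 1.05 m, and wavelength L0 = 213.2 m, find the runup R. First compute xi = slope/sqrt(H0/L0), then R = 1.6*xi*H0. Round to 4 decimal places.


xi = slope / sqrt(H0/L0)
H0/L0 = 1.05/213.2 = 0.004925
sqrt(0.004925) = 0.070178
xi = 0.276 / 0.070178 = 3.932856
R = 1.6 * xi * H0 = 1.6 * 3.932856 * 1.05
R = 6.6072 m

6.6072


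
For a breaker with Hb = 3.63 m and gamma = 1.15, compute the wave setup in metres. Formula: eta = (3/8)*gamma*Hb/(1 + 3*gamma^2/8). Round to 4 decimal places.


eta = (3/8) * gamma * Hb / (1 + 3*gamma^2/8)
Numerator = (3/8) * 1.15 * 3.63 = 1.565437
Denominator = 1 + 3*1.15^2/8 = 1 + 0.495938 = 1.495938
eta = 1.565437 / 1.495938
eta = 1.0465 m

1.0465


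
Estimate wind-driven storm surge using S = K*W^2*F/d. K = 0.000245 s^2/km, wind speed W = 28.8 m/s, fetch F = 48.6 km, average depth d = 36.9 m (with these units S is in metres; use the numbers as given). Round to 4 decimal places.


S = K * W^2 * F / d
W^2 = 28.8^2 = 829.44
S = 0.000245 * 829.44 * 48.6 / 36.9
Numerator = 0.000245 * 829.44 * 48.6 = 9.876142
S = 9.876142 / 36.9 = 0.2676 m

0.2676


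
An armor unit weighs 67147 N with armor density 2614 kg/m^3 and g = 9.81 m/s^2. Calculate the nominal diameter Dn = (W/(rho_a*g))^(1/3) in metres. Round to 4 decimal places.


V = W / (rho_a * g)
V = 67147 / (2614 * 9.81)
V = 67147 / 25643.34
V = 2.618497 m^3
Dn = V^(1/3) = 2.618497^(1/3)
Dn = 1.3783 m

1.3783


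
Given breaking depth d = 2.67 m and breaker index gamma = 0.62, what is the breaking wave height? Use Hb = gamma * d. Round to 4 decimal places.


Hb = gamma * d
Hb = 0.62 * 2.67
Hb = 1.6554 m

1.6554


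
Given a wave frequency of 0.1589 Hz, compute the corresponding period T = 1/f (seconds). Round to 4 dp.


T = 1 / f
T = 1 / 0.1589
T = 6.2933 s

6.2933
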